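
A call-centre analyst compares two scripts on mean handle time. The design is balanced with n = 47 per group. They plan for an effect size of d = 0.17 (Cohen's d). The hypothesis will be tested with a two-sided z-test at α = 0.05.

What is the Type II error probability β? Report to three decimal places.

Noncentrality parameter: δ = d·√(n/2) = 0.17 × √(47/2) = 0.8241
Critical value for a two-sided test at α = 0.05: z_{α/2} = 1.960.
Power = Φ(δ − 1.960) + Φ(−δ − 1.960) = Φ(-1.136) + Φ(-2.784) = 0.1280 + 0.0027 = 0.1307.
Type II error: β = 1 − power = 1 − 0.1307 = 0.8693.

β ≈ 0.869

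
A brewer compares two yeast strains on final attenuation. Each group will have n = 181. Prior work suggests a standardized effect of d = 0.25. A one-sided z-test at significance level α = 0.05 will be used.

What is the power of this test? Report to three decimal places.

Power ≈ 0.768

Noncentrality parameter: λ = d·√(n/2) = 0.25 × √(181/2) = 2.3783
One-sided α = 0.05 → critical value z_{0.05} = 1.645.
Power = Φ(λ − 1.645) = Φ(0.733) = 0.7684.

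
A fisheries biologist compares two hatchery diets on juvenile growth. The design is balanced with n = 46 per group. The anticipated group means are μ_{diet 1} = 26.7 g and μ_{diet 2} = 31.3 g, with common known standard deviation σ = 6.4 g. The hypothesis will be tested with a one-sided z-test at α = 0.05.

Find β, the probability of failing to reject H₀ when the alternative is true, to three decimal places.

β ≈ 0.036

Standardized effect: d = |μ_{diet 1} − μ_{diet 2}| / σ = |26.7 − 31.3| / 6.4 = 0.7187
Noncentrality parameter: δ = d·√(n/2) = 0.7187 × √(46/2) = 3.4470
One-sided α = 0.05 → critical value z_{0.05} = 1.645.
Power = Φ(δ − 1.645) = Φ(1.802) = 0.9642.
Type II error: β = 1 − power = 1 − 0.9642 = 0.0358.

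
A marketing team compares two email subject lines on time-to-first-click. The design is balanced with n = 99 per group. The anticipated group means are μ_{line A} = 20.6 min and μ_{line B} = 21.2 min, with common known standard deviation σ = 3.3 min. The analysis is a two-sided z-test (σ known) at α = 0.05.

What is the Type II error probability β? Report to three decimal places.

Standardized effect: d = |μ_{line A} − μ_{line B}| / σ = |20.6 − 21.2| / 3.3 = 0.1818
Noncentrality parameter: δ = d·√(n/2) = 0.1818 × √(99/2) = 1.2792
Two-sided α = 0.05 → critical value z_{0.025} = 1.960.
Power = Φ(δ − 1.960) + Φ(−δ − 1.960) = Φ(-0.681) + Φ(-3.239) = 0.2480 + 0.0006 = 0.2486.
Type II error: β = 1 − power = 1 − 0.2486 = 0.7514.

β ≈ 0.751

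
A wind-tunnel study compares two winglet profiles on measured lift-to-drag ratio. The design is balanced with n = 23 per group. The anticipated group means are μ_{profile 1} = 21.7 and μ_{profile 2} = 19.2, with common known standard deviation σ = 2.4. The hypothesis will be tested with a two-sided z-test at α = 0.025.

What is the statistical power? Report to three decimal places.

Power ≈ 0.902

Standardized effect: d = |μ_{profile 1} − μ_{profile 2}| / σ = |21.7 − 19.2| / 2.4 = 1.0417
Noncentrality parameter: δ = d·√(n/2) = 1.0417 × √(23/2) = 3.5325
Two-sided α = 0.025 → critical value z_{0.0125} = 2.241.
Power = Φ(δ − 2.241) + Φ(−δ − 2.241) = Φ(1.291) + Φ(-5.774) = 0.9017 + 0.0000 = 0.9017.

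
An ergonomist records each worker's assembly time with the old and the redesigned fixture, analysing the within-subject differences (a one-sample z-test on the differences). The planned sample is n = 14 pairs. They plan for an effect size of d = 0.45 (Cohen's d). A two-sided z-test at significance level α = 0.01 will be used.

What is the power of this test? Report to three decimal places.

Power ≈ 0.186

Noncentrality parameter: λ = d·√n = 0.45 × √14 = 1.6837
Critical value for a two-sided test at α = 0.01: z_{α/2} = 2.576.
Power = Φ(λ − 2.576) + Φ(−λ − 2.576) = Φ(-0.892) + Φ(-4.260) = 0.1862 + 0.0000 = 0.1862.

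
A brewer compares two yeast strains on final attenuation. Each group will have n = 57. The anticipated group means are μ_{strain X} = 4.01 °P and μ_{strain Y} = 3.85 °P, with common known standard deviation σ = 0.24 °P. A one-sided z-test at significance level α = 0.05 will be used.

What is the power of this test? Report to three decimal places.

Power ≈ 0.972

Standardized effect: d = |μ_{strain X} − μ_{strain Y}| / σ = |4.01 − 3.85| / 0.24 = 0.6667
Noncentrality parameter: δ = d·√(n/2) = 0.6667 × √(57/2) = 3.5590
One-sided α = 0.05 → critical value z_{0.05} = 1.645.
Power = Φ(δ − 1.645) = Φ(1.914) = 0.9722.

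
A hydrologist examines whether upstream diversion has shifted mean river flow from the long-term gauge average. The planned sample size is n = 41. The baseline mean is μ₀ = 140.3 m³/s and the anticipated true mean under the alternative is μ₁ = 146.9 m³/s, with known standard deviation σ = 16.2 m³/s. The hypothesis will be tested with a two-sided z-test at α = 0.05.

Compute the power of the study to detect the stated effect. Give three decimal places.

Standardized effect: d = |μ₁ − μ₀| / σ = |146.9 − 140.3| / 16.2 = 0.4074
Noncentrality parameter: δ = d·√n = 0.4074 × √41 = 2.6087
Two-sided α = 0.05 → critical value z_{0.025} = 1.960.
Power = Φ(δ − 1.960) + Φ(−δ − 1.960) = Φ(0.649) + Φ(-4.569) = 0.7417 + 0.0000 = 0.7417.

Power ≈ 0.742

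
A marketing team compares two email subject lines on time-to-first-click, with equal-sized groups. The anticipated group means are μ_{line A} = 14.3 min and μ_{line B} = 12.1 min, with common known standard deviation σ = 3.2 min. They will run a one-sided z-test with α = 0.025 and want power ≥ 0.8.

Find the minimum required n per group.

Standardized effect: d = |μ_{line A} − μ_{line B}| / σ = |14.3 − 12.1| / 3.2 = 0.6875
For power 0.8 need Φ(δ − z_{0.025}) = 0.8, so δ = z_{0.025} + z_{0.20} = 1.960 + 0.842 = 2.802.
δ = d·√(n/2) ⇒ n = 2(δ/d)² = 2 × (2.802 / 0.6875)² = 33.21.
Rounding up, n = 34 per group.

n = 34 per group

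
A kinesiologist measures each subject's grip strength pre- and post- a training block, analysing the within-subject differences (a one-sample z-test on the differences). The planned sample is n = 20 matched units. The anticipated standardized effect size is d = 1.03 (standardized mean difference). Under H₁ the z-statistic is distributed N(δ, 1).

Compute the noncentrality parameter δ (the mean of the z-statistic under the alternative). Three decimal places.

δ ≈ 4.606

δ = d·√n = 1.03 × √20 = 4.6063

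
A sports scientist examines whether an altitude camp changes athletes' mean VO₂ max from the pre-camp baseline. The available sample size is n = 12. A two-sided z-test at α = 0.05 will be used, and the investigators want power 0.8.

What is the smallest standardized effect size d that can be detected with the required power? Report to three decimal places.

Need Φ(δ − 1.960) = 0.8, so δ = 1.960 + 0.842 = 2.802.
(The second rejection-region term Φ(−δ − z_{α/2}) is negligible and dropped.)
δ = d·√n ⇒ d = δ/√n = 2.802/√12 = 0.8087.

d ≈ 0.809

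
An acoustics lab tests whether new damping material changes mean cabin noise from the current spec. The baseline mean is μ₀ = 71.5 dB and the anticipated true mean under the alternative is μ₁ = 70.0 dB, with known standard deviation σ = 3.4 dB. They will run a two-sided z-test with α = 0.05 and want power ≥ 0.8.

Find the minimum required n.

n = 41

Standardized effect: d = |μ₁ − μ₀| / σ = |70.0 − 71.5| / 3.4 = 0.4412
For power 0.8 need Φ(δ − z_{0.025}) = 0.8, so δ = z_{0.025} + z_{0.20} = 1.960 + 0.842 = 2.802.
(For δ > 0 the lower-tail rejection region contributes negligibly to power, so the one-term inversion is standard.)
δ = d·√n ⇒ n = (δ/d)² = (2.802 / 0.4412)² = 40.33.
Rounding up, n = 41.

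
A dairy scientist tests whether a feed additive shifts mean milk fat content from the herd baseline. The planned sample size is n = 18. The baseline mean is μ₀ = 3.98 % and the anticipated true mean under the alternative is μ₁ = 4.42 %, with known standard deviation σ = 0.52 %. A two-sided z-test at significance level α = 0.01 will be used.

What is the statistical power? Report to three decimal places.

Standardized effect: d = |μ₁ − μ₀| / σ = |4.42 − 3.98| / 0.52 = 0.8462
Noncentrality parameter: δ = d·√n = 0.8462 × √18 = 3.5899
Two-sided α = 0.01 → critical value z_{0.005} = 2.576.
Power = Φ(δ − 2.576) + Φ(−δ − 2.576) = Φ(1.014) + Φ(-6.166) = 0.8447 + 0.0000 = 0.8447.

Power ≈ 0.845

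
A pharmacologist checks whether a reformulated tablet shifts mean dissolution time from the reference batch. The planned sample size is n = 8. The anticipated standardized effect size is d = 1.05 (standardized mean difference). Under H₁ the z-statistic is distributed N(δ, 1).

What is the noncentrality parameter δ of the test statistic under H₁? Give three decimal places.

δ ≈ 2.970

The noncentrality parameter scales effect size by the design's sample-size factor: δ = d·√n = 1.05 × √8 = 2.9698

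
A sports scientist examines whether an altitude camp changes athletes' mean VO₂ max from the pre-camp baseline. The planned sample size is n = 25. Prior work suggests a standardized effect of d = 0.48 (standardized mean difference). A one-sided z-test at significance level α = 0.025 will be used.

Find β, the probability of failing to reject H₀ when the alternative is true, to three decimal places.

β ≈ 0.330

Noncentrality parameter: δ = d·√n = 0.48 × √25 = 2.4000
One-sided α = 0.025 → critical value z_{0.025} = 1.960.
Power = P(Z > 1.960 − δ) = Φ(0.440) = 0.6700.
Type II error: β = 1 − power = 1 − 0.6700 = 0.3300.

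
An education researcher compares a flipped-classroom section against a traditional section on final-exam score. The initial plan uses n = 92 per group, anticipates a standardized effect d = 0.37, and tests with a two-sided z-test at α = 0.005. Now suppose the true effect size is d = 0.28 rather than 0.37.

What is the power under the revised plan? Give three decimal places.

With d = 0.28: δ = d·√(n/2) = 0.28 × √(92/2) = 1.8991. Critical value z_{0.0025} = 2.807.
Revised power = Φ(δ − 2.807) + Φ(−δ − 2.807) = Φ(-0.908) + Φ(-4.706) = 0.1819 + 0.0000 = 0.1819.

Power ≈ 0.182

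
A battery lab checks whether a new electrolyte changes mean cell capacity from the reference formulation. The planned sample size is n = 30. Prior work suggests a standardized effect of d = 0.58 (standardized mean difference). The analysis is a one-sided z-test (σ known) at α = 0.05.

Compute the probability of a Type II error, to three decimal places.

Noncentrality parameter: λ = d·√n = 0.58 × √30 = 3.1768
Critical value for a one-sided test at α = 0.05: z_α = 1.645.
Power = Φ(λ − 1.645) = Φ(1.532) = 0.9372.
Type II error: β = 1 − power = 1 − 0.9372 = 0.0628.

β ≈ 0.063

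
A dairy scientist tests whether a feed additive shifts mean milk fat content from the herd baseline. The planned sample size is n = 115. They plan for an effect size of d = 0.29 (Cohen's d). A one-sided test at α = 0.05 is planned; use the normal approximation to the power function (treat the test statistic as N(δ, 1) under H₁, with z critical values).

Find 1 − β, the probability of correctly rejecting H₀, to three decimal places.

Power ≈ 0.929

Noncentrality parameter: δ = d·√n = 0.29 × √115 = 3.1099
One-sided α = 0.05 → critical value z_{0.05} = 1.645.
Power = Φ(δ − 1.645) = Φ(1.465) = 0.9285.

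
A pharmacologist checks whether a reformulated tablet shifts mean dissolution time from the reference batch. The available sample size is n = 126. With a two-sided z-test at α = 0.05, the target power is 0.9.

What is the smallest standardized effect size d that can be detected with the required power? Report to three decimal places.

Need Φ(δ − 1.960) = 0.9, so δ = 1.960 + 1.282 = 3.242.
(Lower-tail contribution to power is negligible for δ > 0.)
δ = d·√n ⇒ d = δ/√n = 3.242/√126 = 0.2888.

d ≈ 0.289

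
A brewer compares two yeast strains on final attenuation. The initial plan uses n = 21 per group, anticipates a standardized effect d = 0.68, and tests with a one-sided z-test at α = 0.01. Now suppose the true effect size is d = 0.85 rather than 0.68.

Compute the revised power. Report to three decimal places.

Power ≈ 0.666

With d = 0.85: δ = d·√(n/2) = 0.85 × √(21/2) = 2.7543. Critical value z_{0.01} = 2.326.
Revised power = P(Z > 2.326 − δ) = Φ(0.428) = 0.6657.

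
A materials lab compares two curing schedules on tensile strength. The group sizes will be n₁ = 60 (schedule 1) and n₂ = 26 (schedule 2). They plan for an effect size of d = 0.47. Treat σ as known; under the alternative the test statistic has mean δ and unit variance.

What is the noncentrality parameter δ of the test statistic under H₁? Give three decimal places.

The noncentrality parameter scales effect size by the design's sample-size factor: δ = d / √(1/n₁ + 1/n₂) = 0.47 / √(1/60 + 1/26) = 2.0018

δ ≈ 2.002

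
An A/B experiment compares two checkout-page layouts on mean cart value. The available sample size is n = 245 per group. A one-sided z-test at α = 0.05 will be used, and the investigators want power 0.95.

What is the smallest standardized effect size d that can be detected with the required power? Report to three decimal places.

Need Φ(δ − 1.645) = 0.95, so δ = 1.645 + 1.645 = 3.290.
δ = d·√(n/2) ⇒ d = δ/√(n/2) = 3.290/√(245/2) = 0.2972.

d ≈ 0.297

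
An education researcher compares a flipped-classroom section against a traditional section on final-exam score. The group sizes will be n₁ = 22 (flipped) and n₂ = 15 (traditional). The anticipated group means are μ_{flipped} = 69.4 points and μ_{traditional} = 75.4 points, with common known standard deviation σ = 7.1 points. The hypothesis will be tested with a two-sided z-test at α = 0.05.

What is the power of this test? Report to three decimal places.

Power ≈ 0.714

Standardized effect: d = |μ_{flipped} − μ_{traditional}| / σ = |69.4 − 75.4| / 7.1 = 0.8451
Noncentrality parameter: δ = d / √(1/n₁ + 1/n₂) = 0.8451 / √(1/22 + 1/15) = 2.5238
Two-sided α = 0.05 → critical value z_{0.025} = 1.960.
Power = Φ(δ − 1.960) + Φ(−δ − 1.960) = Φ(0.564) + Φ(-4.484) = 0.7136 + 0.0000 = 0.7136.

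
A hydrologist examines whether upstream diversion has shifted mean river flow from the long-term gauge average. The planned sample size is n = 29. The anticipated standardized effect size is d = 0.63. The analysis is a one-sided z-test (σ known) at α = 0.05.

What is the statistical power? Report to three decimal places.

Noncentrality parameter: δ = d·√n = 0.63 × √29 = 3.3927
Critical value for a one-sided test at α = 0.05: z_α = 1.645.
Power = Φ(δ − 1.645) = Φ(1.748) = 0.9598.

Power ≈ 0.960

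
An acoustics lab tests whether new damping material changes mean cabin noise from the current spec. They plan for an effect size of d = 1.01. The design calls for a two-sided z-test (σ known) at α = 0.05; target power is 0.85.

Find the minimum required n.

Set Φ(δ − 1.960) = 0.85; then δ − 1.960 = Φ⁻¹(0.85) = 1.036, giving δ = 2.996.
(For δ > 0 the lower-tail rejection region contributes negligibly to power, so the one-term inversion is standard.)
δ = d·√n ⇒ n = (δ/d)² = (2.996 / 1.01)² = 8.80.
Rounding up, n = 9.

n = 9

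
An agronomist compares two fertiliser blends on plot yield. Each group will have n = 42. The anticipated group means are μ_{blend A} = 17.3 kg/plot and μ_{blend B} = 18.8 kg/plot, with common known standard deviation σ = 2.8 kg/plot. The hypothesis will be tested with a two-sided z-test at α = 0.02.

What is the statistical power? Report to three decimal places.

Power ≈ 0.551

Standardized effect: d = |μ_{blend A} − μ_{blend B}| / σ = |17.3 − 18.8| / 2.8 = 0.5357
Noncentrality parameter: δ = d·√(n/2) = 0.5357 × √(42/2) = 2.4550
Critical value for a two-sided test at α = 0.02: z_{α/2} = 2.326.
Power = Φ(δ − 2.326) + Φ(−δ − 2.326) = Φ(0.129) + Φ(-4.781) = 0.5512 + 0.0000 = 0.5512.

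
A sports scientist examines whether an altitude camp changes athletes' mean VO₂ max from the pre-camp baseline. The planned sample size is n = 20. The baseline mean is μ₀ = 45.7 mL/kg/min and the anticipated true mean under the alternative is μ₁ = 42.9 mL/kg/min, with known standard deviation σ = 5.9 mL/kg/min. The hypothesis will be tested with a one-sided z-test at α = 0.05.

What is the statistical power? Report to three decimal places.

Power ≈ 0.684

Standardized effect: d = |μ₁ − μ₀| / σ = |42.9 − 45.7| / 5.9 = 0.4746
Noncentrality parameter: δ = d·√n = 0.4746 × √20 = 2.1224
Critical value for a one-sided test at α = 0.05: z_α = 1.645.
Power = Φ(δ − 1.645) = Φ(0.478) = 0.6835.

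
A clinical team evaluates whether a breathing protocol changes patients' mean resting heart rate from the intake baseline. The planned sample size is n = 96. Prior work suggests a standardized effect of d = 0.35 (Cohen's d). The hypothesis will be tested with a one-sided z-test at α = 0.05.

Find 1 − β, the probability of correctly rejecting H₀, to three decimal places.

Power ≈ 0.963

Noncentrality parameter: δ = d·√n = 0.35 × √96 = 3.4293
One-sided α = 0.05 → critical value z_{0.05} = 1.645.
Power = Φ(δ − 1.645) = Φ(1.784) = 0.9628.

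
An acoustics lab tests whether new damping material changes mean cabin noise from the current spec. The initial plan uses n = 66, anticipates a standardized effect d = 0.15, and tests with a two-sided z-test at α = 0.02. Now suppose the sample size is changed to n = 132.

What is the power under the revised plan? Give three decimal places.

Power ≈ 0.273

With n = 132: δ = d·√n = 0.15 × √132 = 1.7234. Critical value z_{0.01} = 2.326.
Revised power = Φ(δ − 2.326) + Φ(−δ − 2.326) = Φ(-0.603) + Φ(-4.050) = 0.2733 + 0.0000 = 0.2733.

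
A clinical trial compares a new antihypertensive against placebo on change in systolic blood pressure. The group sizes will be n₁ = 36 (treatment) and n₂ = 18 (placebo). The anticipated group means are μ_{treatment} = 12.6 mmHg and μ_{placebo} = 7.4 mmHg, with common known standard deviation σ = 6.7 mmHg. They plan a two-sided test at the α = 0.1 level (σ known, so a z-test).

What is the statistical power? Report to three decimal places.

Power ≈ 0.852

Standardized effect: d = |μ_{treatment} − μ_{placebo}| / σ = |12.6 − 7.4| / 6.7 = 0.7761
Noncentrality parameter: λ = d / √(1/n₁ + 1/n₂) = 0.7761 / √(1/36 + 1/18) = 2.6886
Two-sided α = 0.1 → critical value z_{0.05} = 1.645.
Power = Φ(λ − 1.645) + Φ(−λ − 1.645) = Φ(1.044) + Φ(-4.333) = 0.8517 + 0.0000 = 0.8517.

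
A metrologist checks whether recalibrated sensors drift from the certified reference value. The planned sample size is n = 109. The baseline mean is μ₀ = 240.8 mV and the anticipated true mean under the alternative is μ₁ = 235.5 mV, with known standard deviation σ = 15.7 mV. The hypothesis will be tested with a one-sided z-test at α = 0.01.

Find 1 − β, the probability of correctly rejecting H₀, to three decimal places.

Power ≈ 0.885

Standardized effect: d = |μ₁ − μ₀| / σ = |235.5 − 240.8| / 15.7 = 0.3376
Noncentrality parameter: δ = d·√n = 0.3376 × √109 = 3.5244
One-sided α = 0.01 → critical value z_{0.01} = 2.326.
Power = P(Z > 2.326 − δ) = Φ(1.198) = 0.8846.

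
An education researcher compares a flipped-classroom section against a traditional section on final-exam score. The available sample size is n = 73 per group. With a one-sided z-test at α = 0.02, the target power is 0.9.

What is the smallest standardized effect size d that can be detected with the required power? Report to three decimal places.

Required noncentrality: δ = z_{0.02} + z_{0.10} = 2.054 + 1.282 = 3.335.
δ = d·√(n/2) ⇒ d = δ/√(n/2) = 3.335/√(73/2) = 0.5521.

d ≈ 0.552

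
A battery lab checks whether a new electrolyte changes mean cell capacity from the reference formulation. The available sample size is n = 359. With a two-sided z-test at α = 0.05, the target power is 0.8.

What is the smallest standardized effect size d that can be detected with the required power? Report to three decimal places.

Required noncentrality: δ = z_{0.025} + z_{0.20} = 1.960 + 0.842 = 2.802.
(Lower-tail contribution to power is negligible for δ > 0.)
δ = d·√n ⇒ d = δ/√n = 2.802/√359 = 0.1479.

d ≈ 0.148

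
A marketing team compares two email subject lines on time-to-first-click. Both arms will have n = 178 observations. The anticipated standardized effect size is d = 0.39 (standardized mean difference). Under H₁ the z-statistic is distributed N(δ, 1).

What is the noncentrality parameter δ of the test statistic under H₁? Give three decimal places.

δ = d·√(n/2) = 0.39 × √(178/2) = 3.6793

δ ≈ 3.679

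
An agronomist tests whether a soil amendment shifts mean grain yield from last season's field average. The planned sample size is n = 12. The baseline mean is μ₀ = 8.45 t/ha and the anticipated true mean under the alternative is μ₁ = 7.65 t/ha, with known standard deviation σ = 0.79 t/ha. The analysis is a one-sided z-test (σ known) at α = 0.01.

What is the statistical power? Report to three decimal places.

Standardized effect: d = |μ₁ − μ₀| / σ = |7.65 − 8.45| / 0.79 = 1.0127
Noncentrality parameter: δ = d·√n = 1.0127 × √12 = 3.5080
One-sided α = 0.01 → critical value z_{0.01} = 2.326.
Power = P(Z > 2.326 − δ) = Φ(1.182) = 0.8813.

Power ≈ 0.881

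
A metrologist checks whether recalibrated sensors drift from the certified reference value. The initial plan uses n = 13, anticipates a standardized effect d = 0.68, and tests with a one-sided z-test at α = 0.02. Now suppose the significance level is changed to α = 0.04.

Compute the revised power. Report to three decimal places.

Power ≈ 0.758

δ = d·√n = 0.68 × √13 = 2.4518 (unchanged). New critical value: z_{0.04} = 1.751.
Revised power = Φ(δ − 1.751) = Φ(0.701) = 0.7584.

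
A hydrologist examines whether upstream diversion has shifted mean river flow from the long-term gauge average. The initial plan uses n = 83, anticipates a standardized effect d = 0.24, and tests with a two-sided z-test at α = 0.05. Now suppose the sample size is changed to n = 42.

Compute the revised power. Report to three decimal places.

With n = 42: δ = d·√n = 0.24 × √42 = 1.5554. Critical value z_{0.025} = 1.960.
Revised power = Φ(δ − 1.960) + Φ(−δ − 1.960) = Φ(-0.405) + Φ(-3.515) = 0.3429 + 0.0002 = 0.3431.

Power ≈ 0.343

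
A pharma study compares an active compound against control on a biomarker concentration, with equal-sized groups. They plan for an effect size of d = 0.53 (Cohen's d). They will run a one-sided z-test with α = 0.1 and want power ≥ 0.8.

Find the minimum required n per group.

n = 33 per group

For power 0.8 need Φ(δ − z_{0.1}) = 0.8, so δ = z_{0.1} + z_{0.20} = 1.282 + 0.842 = 2.123.
δ = d·√(n/2) ⇒ n = 2(δ/d)² = 2 × (2.123 / 0.53)² = 32.10.
Rounding up, n = 33 per group.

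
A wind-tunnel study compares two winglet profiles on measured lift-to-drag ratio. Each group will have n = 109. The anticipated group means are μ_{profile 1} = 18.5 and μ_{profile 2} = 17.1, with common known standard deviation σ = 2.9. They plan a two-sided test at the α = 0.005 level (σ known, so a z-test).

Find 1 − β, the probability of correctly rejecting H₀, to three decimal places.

Standardized effect: d = |μ_{profile 1} − μ_{profile 2}| / σ = |18.5 − 17.1| / 2.9 = 0.4828
Noncentrality parameter: δ = d·√(n/2) = 0.4828 × √(109/2) = 3.5639
Critical value for a two-sided test at α = 0.005: z_{α/2} = 2.807.
Power = Φ(δ − 2.807) + Φ(−δ − 2.807) = Φ(0.757) + Φ(-6.371) = 0.7754 + 0.0000 = 0.7754.

Power ≈ 0.775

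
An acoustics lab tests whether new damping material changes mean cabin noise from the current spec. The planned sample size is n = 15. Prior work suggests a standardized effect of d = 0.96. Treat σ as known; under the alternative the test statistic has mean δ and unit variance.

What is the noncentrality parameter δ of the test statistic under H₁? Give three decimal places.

δ ≈ 3.718

The noncentrality parameter scales effect size by the design's sample-size factor: δ = d·√n = 0.96 × √15 = 3.7181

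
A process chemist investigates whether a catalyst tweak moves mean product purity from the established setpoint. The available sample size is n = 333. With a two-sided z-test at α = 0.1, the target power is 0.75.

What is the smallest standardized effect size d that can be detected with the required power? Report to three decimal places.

Need Φ(δ − 1.645) = 0.75, so δ = 1.645 + 0.674 = 2.319.
(The second rejection-region term Φ(−δ − z_{α/2}) is negligible and dropped.)
δ = d·√n ⇒ d = δ/√n = 2.319/√333 = 0.1271.

d ≈ 0.127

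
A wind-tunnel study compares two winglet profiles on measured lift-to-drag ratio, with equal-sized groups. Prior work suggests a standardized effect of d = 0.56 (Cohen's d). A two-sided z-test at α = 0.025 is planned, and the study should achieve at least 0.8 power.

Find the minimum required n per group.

n = 61 per group

Set Φ(δ − 2.241) = 0.8; then δ − 2.241 = Φ⁻¹(0.8) = 0.842, giving δ = 3.083.
(Ignoring the negligible lower-tail rejection probability gives the usual closed-form inversion.)
δ = d·√(n/2) ⇒ n = 2(δ/d)² = 2 × (3.083 / 0.56)² = 60.62.
Rounding up, n = 61 per group.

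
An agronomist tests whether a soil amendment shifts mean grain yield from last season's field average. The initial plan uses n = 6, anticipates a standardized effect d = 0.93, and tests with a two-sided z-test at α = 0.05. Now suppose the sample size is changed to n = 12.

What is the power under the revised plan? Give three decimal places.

With n = 12: δ = d·√n = 0.93 × √12 = 3.2216. Critical value z_{0.025} = 1.960.
Revised power = Φ(δ − 1.960) + Φ(−δ − 1.960) = Φ(1.262) + Φ(-5.182) = 0.8965 + 0.0000 = 0.8965.

Power ≈ 0.896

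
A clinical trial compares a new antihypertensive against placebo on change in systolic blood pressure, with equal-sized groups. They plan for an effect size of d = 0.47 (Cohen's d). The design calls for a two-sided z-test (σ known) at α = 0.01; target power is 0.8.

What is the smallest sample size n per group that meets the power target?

n = 106 per group

Set Φ(δ − 2.576) = 0.8; then δ − 2.576 = Φ⁻¹(0.8) = 0.842, giving δ = 3.417.
(The Φ(−δ − z_{α/2}) term is vanishingly small for δ > 0 and is dropped in the standard sample-size formula.)
δ = d·√(n/2) ⇒ n = 2(δ/d)² = 2 × (3.417 / 0.47)² = 105.74.
Rounding up, n = 106 per group.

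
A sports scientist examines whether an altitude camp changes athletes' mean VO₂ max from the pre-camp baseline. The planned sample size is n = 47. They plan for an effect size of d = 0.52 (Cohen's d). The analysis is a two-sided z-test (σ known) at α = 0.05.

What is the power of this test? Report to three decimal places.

Power ≈ 0.946

Noncentrality parameter: δ = d·√n = 0.52 × √47 = 3.5649
Two-sided α = 0.05 → critical value z_{0.025} = 1.960.
Power = Φ(δ − 1.960) + Φ(−δ − 1.960) = Φ(1.605) + Φ(-5.525) = 0.9458 + 0.0000 = 0.9458.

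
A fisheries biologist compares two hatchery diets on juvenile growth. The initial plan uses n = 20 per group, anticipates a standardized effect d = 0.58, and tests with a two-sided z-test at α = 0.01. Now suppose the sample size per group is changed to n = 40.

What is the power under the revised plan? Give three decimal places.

With n = 40 per group: δ = d·√(n/2) = 0.58 × √(40/2) = 2.5938. Critical value z_{0.005} = 2.576.
Revised power = Φ(δ − 2.576) + Φ(−δ − 2.576) = Φ(0.018) + Φ(-5.170) = 0.5072 + 0.0000 = 0.5072.

Power ≈ 0.507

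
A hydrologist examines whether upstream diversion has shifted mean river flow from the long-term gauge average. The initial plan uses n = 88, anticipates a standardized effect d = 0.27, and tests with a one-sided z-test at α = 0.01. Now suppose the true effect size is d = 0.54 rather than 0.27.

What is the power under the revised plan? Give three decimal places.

With d = 0.54: δ = d·√n = 0.54 × √88 = 5.0656. Critical value z_{0.01} = 2.326.
Revised power = P(Z > 2.326 − δ) = Φ(2.739) = 0.9969.

Power ≈ 0.997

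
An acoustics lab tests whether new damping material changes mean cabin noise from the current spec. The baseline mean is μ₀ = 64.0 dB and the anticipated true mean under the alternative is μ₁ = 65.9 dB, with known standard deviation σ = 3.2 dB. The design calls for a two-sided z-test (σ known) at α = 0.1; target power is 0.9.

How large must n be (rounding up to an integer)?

n = 25

Standardized effect: d = |μ₁ − μ₀| / σ = |65.9 − 64.0| / 3.2 = 0.5937
Set Φ(δ − 1.645) = 0.9; then δ − 1.645 = Φ⁻¹(0.9) = 1.282, giving δ = 2.926.
(Ignoring the negligible lower-tail rejection probability gives the usual closed-form inversion.)
δ = d·√n ⇒ n = (δ/d)² = (2.926 / 0.5937)² = 24.29.
Rounding up, n = 25.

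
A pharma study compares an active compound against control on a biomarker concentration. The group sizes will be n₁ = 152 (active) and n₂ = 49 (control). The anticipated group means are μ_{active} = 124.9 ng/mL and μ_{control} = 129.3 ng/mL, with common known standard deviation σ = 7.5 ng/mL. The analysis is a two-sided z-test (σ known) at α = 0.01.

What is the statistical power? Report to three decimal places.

Standardized effect: d = |μ_{active} − μ_{control}| / σ = |124.9 − 129.3| / 7.5 = 0.5867
Noncentrality parameter: δ = d / √(1/n₁ + 1/n₂) = 0.5867 / √(1/152 + 1/49) = 3.5712
Two-sided α = 0.01 → critical value z_{0.005} = 2.576.
Power = Φ(δ − 2.576) + Φ(−δ − 2.576) = Φ(0.995) + Φ(-6.147) = 0.8402 + 0.0000 = 0.8402.

Power ≈ 0.840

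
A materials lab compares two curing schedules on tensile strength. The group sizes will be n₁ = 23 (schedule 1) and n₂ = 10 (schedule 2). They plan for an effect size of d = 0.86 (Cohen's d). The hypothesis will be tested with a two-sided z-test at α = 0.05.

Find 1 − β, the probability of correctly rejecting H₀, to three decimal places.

Power ≈ 0.622

Noncentrality parameter: δ = d / √(1/n₁ + 1/n₂) = 0.86 / √(1/23 + 1/10) = 2.2704
Critical value for a two-sided test at α = 0.05: z_{α/2} = 1.960.
Power = Φ(δ − 1.960) + Φ(−δ − 1.960) = Φ(0.310) + Φ(-4.230) = 0.6219 + 0.0000 = 0.6219.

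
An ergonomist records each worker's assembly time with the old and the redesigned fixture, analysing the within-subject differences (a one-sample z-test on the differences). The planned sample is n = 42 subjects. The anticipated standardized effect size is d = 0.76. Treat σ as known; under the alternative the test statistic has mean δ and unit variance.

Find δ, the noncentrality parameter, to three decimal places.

δ ≈ 4.925

δ = d·√n = 0.76 × √42 = 4.9254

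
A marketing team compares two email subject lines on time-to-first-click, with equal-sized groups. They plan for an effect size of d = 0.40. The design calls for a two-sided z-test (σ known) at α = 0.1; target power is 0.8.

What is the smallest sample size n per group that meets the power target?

n = 78 per group

Set Φ(δ − 1.645) = 0.8; then δ − 1.645 = Φ⁻¹(0.8) = 0.842, giving δ = 2.486.
(Ignoring the negligible lower-tail rejection probability gives the usual closed-form inversion.)
δ = d·√(n/2) ⇒ n = 2(δ/d)² = 2 × (2.486 / 0.40)² = 77.28.
Round up to the next whole unit.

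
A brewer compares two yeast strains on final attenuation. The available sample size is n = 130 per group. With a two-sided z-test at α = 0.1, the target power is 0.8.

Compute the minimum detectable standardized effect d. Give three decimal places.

Required noncentrality: δ = z_{0.05} + z_{0.20} = 1.645 + 0.842 = 2.486.
(The second rejection-region term Φ(−δ − z_{α/2}) is negligible and dropped.)
δ = d·√(n/2) ⇒ d = δ/√(n/2) = 2.486/√(130/2) = 0.3084.

d ≈ 0.308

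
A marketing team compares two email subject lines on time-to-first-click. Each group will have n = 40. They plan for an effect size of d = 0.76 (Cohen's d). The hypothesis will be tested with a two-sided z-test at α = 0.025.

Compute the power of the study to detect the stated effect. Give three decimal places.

Power ≈ 0.876

Noncentrality parameter: δ = d·√(n/2) = 0.76 × √(40/2) = 3.3988
Two-sided α = 0.025 → critical value z_{0.0125} = 2.241.
Power = Φ(δ − 2.241) + Φ(−δ − 2.241) = Φ(1.157) + Φ(-5.640) = 0.8764 + 0.0000 = 0.8764.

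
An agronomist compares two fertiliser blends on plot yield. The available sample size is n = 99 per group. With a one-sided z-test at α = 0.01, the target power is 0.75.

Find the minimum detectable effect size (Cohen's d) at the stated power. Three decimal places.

Required noncentrality: δ = z_{0.01} + z_{0.25} = 2.326 + 0.674 = 3.001.
δ = d·√(n/2) ⇒ d = δ/√(n/2) = 3.001/√(99/2) = 0.4265.

d ≈ 0.427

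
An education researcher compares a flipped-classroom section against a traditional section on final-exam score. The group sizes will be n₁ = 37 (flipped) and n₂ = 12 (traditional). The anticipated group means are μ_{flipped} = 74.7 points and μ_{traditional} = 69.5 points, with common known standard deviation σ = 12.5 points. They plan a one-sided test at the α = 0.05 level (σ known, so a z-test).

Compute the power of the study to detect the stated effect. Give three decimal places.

Power ≈ 0.347

Standardized effect: d = |μ_{flipped} − μ_{traditional}| / σ = |74.7 − 69.5| / 12.5 = 0.4160
Noncentrality parameter: δ = d / √(1/n₁ + 1/n₂) = 0.4160 / √(1/37 + 1/12) = 1.2522
One-sided α = 0.05 → critical value z_{0.05} = 1.645.
Power = P(Z > 1.645 − δ) = Φ(-0.393) = 0.3473.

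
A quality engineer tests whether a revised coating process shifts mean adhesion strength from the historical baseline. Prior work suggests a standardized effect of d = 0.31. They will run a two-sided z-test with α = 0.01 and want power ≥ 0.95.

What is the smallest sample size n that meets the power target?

For power 0.95 need Φ(δ − z_{0.005}) = 0.95, so δ = z_{0.005} + z_{0.05} = 2.576 + 1.645 = 4.221.
(The Φ(−δ − z_{α/2}) term is vanishingly small for δ > 0 and is dropped in the standard sample-size formula.)
δ = d·√n ⇒ n = (δ/d)² = (4.221 / 0.31)² = 185.37.
Round up to the next whole unit.

n = 186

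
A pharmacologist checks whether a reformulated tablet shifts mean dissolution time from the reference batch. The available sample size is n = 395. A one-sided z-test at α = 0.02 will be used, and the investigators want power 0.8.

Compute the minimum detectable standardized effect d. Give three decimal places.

d ≈ 0.146

Need Φ(δ − 2.054) = 0.8, so δ = 2.054 + 0.842 = 2.895.
δ = d·√n ⇒ d = δ/√n = 2.895/√395 = 0.1457.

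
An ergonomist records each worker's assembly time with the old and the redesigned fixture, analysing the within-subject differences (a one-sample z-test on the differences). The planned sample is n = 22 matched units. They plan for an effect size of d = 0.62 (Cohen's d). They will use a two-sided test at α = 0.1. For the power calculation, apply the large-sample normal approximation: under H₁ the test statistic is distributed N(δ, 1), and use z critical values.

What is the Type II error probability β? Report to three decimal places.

β ≈ 0.103

Noncentrality parameter: δ = d·√n = 0.62 × √22 = 2.9081
Two-sided α = 0.1 → critical value z_{0.05} = 1.645.
Power = Φ(δ − 1.645) + Φ(−δ − 1.645) = Φ(1.263) + Φ(-4.553) = 0.8967 + 0.0000 = 0.8967.
Type II error: β = 1 − power = 1 − 0.8967 = 0.1033.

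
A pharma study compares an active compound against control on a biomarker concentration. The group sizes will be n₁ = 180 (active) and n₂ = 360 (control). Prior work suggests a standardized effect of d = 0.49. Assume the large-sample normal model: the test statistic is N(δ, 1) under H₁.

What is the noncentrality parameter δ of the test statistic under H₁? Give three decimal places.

The noncentrality parameter scales effect size by the design's sample-size factor: δ = d / √(1/n₁ + 1/n₂) = 0.49 / √(1/180 + 1/360) = 5.3677

δ ≈ 5.368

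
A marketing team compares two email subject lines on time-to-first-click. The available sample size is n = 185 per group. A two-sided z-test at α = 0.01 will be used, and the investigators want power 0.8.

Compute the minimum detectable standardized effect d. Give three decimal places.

Need Φ(δ − 2.576) = 0.8, so δ = 2.576 + 0.842 = 3.417.
(Lower-tail contribution to power is negligible for δ > 0.)
δ = d·√(n/2) ⇒ d = δ/√(n/2) = 3.417/√(185/2) = 0.3553.

d ≈ 0.355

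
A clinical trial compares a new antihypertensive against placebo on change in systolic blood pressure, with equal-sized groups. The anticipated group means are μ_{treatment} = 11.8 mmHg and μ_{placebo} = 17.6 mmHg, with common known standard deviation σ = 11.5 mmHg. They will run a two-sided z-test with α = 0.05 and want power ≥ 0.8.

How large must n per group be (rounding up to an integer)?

Standardized effect: d = |μ_{treatment} − μ_{placebo}| / σ = |11.8 − 17.6| / 11.5 = 0.5043
Set Φ(δ − 1.960) = 0.8; then δ − 1.960 = Φ⁻¹(0.8) = 0.842, giving δ = 2.802.
(Ignoring the negligible lower-tail rejection probability gives the usual closed-form inversion.)
δ = d·√(n/2) ⇒ n = 2(δ/d)² = 2 × (2.802 / 0.5043)² = 61.71.
Round up to the next whole unit.

n = 62 per group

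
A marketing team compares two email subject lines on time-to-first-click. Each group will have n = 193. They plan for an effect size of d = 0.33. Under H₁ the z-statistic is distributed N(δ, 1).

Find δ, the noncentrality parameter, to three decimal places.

δ = d·√(n/2) = 0.33 × √(193/2) = 3.2417

δ ≈ 3.242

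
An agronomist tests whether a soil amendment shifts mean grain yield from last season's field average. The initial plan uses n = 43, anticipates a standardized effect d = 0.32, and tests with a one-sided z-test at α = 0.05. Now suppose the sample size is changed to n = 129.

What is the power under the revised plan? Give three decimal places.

Power ≈ 0.977

With n = 129: δ = d·√n = 0.32 × √129 = 3.6345. Critical value z_{0.05} = 1.645.
Revised power = Φ(δ − 1.645) = Φ(1.990) = 0.9767.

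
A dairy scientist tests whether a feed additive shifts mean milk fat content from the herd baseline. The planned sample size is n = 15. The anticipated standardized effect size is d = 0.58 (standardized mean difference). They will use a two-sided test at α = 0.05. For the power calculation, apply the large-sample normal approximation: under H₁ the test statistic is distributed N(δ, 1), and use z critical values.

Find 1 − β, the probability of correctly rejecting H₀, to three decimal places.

Noncentrality parameter: δ = d·√n = 0.58 × √15 = 2.2463
Critical value for a two-sided test at α = 0.05: z_{α/2} = 1.960.
Power = Φ(δ − 1.960) + Φ(−δ − 1.960) = Φ(0.286) + Φ(-4.206) = 0.6127 + 0.0000 = 0.6127.

Power ≈ 0.613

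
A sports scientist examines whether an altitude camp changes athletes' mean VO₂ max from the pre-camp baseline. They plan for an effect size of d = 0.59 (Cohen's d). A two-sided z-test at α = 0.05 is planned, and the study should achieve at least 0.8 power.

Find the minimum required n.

n = 23

For power 0.8 need Φ(δ − z_{0.025}) = 0.8, so δ = z_{0.025} + z_{0.20} = 1.960 + 0.842 = 2.802.
(The Φ(−δ − z_{α/2}) term is vanishingly small for δ > 0 and is dropped in the standard sample-size formula.)
δ = d·√n ⇒ n = (δ/d)² = (2.802 / 0.59)² = 22.55.
Rounding up, n = 23.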